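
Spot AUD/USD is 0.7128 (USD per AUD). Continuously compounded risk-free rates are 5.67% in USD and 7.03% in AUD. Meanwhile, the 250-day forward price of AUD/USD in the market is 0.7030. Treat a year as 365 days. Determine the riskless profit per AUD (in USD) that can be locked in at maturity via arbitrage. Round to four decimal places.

Fair forward: F* = S·e^(carry·T), with carry = (r_USD − r_AUD) = 0.0567 − 0.0703 = -0.0136
F* = 0.7128 · e^(-0.0136 × 250/365) = 0.7128 · e^-0.009315 = 0.7128 × 0.990728 = 0.7062
Market 0.7030 < fair 0.7062: forward underpriced → reverse cash-and-carry (short spot, go long the forward).
At maturity, profit = |F_mkt − F*| = |0.7030 − 0.7062| = 0.0032 per AUD (in USD)

0.0032 per AUD (in USD)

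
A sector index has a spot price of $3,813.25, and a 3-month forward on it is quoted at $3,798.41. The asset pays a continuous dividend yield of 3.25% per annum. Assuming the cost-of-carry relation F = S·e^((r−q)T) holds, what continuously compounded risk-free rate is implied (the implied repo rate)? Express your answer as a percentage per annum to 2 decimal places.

1.69%

From F = S·e^((r−q)T): (r − q) = ln(F/S)/T
ln(3798.41/3813.25) = ln(0.996108) = -0.003900
(r − q) = -0.003900 / (3/12) = -0.015600
r = ln(F/S)/T + q = -0.015600 + 0.0325 = 0.016900
r = 1.69%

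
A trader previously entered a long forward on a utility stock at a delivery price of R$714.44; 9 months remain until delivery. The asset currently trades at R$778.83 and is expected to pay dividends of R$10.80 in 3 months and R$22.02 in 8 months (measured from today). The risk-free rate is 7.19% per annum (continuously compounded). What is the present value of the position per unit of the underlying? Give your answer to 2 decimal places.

PV(remaining dividends) I = 10.80·e^(−0.0719·3/12) + 22.02·e^(−0.0719·8/12) = 31.5970
Current forward F = (S − I)·e^(rT) = (778.83 − 31.5970)·e^(0.0719·9/12) = 747.2330 × 1.055405 = 788.6334
Value (long) = (F − K)·e^(−rT) = (788.6334 − 714.44) × 0.947503 = 70.2985
Value = R$70.30

R$70.30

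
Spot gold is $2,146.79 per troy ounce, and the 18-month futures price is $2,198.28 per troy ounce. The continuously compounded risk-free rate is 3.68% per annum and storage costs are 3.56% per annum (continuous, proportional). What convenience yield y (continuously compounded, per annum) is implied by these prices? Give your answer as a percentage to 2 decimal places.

5.66%

F = S·e^((r+u−y)T) ⇒ (r+u−y) = ln(F/S)/T
ln(2198.28/2146.79) = 0.023702; /T ⇒ 0.015801
y = r + u − ln(F/S)/T = 0.0368 + 0.0356 − 0.015801 = 0.056599
y = 5.66%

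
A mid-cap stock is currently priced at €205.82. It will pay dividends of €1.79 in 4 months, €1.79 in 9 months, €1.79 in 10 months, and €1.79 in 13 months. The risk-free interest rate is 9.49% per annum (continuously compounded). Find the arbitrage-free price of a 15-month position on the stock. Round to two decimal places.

PV(dividends) I = 1.79·e^(−0.0949·4/12) + 1.79·e^(−0.0949·9/12) + 1.79·e^(−0.0949·10/12) + 1.79·e^(−0.0949·13/12)
I = 1.7343 + 1.6670 + 1.6539 + 1.6151 = 6.6703
F = (S − I)·e^(rT) = (205.82 − 6.6703) · e^(0.0949·15/12)
= 199.1497 · e^0.118625 = 199.1497 × 1.125948 = €224.23

€224.23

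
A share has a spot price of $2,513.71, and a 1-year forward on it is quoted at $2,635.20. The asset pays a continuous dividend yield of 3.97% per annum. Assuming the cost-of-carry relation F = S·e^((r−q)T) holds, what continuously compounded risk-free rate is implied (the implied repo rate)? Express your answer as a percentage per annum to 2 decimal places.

From F = S·e^((r−q)T): (r − q) = ln(F/S)/T
ln(2635.20/2513.71) = ln(1.048331) = 0.047199
(r − q) = 0.047199 / (12/12) = 0.047199
r = ln(F/S)/T + q = 0.047199 + 0.0397 = 0.086899
r = 8.69%

8.69%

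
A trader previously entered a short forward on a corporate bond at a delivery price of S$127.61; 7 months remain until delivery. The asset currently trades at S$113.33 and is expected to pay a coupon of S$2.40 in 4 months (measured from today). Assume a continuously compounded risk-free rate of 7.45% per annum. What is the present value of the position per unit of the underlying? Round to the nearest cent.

S$11.19

PV(remaining coupons) I = 2.40·e^(−0.0745·4/12) = 2.3411
Current forward F = (S − I)·e^(rT) = (113.33 − 2.3411)·e^(0.0745·7/12) = 110.9889 × 1.044416 = 115.9186
Value (long) = (F − K)·e^(−rT) = (115.9186 − 127.61) × 0.957472 = -11.1942
Short position value = −(long value) = S$11.19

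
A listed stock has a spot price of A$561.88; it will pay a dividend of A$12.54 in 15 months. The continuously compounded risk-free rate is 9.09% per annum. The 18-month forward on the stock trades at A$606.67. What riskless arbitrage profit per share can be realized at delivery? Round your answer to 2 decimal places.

PV(dividends) I = 12.54·e^(−0.0909·15/12) = 11.1931
Fair forward F* = (S − I)·e^(rT) = (561.88 − 11.1931)·e^0.136350 = 550.6869 × 1.146083 = 631.1329
Market A$606.67 < fair 631.1329: forward underpriced → reverse cash-and-carry (short the stock, invest proceeds at r, pay the dividends, go long the forward).
Profit at T = |F_mkt − F*| = |606.67 − 631.1329| = A$24.46 per share

A$24.46 per share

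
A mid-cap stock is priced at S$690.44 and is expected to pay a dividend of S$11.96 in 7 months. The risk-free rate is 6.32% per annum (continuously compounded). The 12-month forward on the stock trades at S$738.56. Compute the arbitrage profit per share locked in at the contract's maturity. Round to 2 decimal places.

PV(dividends) I = 11.96·e^(−0.0632·7/12) = 11.5271
Fair forward F* = (S − I)·e^(rT) = (690.44 − 11.5271)·e^0.063200 = 678.9129 × 1.065240 = 723.2052
Market S$738.56 > fair 723.2052: forward overpriced → cash-and-carry (borrow at r, buy the stock and collect the dividends, short the forward).
Profit at T = |F_mkt − F*| = |738.56 − 723.2052| = S$15.35 per share

S$15.35 per share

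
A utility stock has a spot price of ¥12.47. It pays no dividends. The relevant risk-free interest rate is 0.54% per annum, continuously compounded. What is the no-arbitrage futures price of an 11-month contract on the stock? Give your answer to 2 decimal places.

F = S·e^(rT) = 12.47 · e^(0.0054 × 11/12)
= 12.47 · e^0.004950 = 12.47 × 1.004962
F = ¥12.53

¥12.53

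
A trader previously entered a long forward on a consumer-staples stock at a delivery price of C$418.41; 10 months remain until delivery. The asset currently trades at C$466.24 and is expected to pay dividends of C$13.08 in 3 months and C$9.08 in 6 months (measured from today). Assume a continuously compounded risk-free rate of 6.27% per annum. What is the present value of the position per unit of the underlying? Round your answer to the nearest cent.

C$47.45

PV(remaining dividends) I = 13.08·e^(−0.0627·3/12) + 9.08·e^(−0.0627·6/12) = 21.6763
Current forward F = (S − I)·e^(rT) = (466.24 − 21.6763)·e^(0.0627·10/12) = 444.5637 × 1.053639 = 468.4097
Value (long) = (F − K)·e^(−rT) = (468.4097 − 418.41) × 0.949092 = 47.4543
Value = C$47.45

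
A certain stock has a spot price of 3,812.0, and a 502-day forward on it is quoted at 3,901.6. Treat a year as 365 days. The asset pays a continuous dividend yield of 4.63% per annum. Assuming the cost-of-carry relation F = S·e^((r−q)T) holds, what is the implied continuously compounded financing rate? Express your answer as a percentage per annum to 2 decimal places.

From F = S·e^((r−q)T): (r − q) = ln(F/S)/T
ln(3901.6/3812.0) = ln(1.023505) = 0.023233
(r − q) = 0.023233 / (502/365) = 0.016893
r = ln(F/S)/T + q = 0.016893 + 0.0463 = 0.063193
r = 6.32%

6.32%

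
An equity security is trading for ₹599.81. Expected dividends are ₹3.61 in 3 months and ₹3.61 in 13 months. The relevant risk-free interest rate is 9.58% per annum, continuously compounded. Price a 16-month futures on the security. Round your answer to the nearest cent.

PV(dividends) I = 3.61·e^(−0.0958·3/12) + 3.61·e^(−0.0958·13/12)
I = 3.5246 + 3.2541 = 6.7787
F = (S − I)·e^(rT) = (599.81 − 6.7787) · e^(0.0958·16/12)
= 593.0313 · e^0.127733 = 593.0313 × 1.136250 = ₹673.83

₹673.83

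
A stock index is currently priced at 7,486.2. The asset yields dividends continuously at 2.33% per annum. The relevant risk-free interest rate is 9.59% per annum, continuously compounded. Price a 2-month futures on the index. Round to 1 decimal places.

7,577.3

F = S·e^((r − q)T) = 7486.2 · e^((0.0959 − 0.0233) × 2/12)
= 7486.2 · e^0.012100 = 7486.2 × 1.012174
F = 7,577.3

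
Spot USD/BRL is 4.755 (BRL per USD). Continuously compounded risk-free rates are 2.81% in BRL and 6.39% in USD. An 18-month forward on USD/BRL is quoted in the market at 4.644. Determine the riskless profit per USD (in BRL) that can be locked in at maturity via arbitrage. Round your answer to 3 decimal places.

Fair forward: F* = S·e^(carry·T), with carry = (r_BRL − r_USD) = 0.0281 − 0.0639 = -0.0358
F* = 4.755 · e^(-0.0358 × 18/12) = 4.755 · e^-0.053700 = 4.755 × 0.947716 = 4.5064
Market 4.644 > fair 4.5064: forward overpriced → cash-and-carry (buy spot, short the forward).
At maturity, profit = |F_mkt − F*| = |4.644 − 4.5064| = 0.138 per USD (in BRL)

0.138 per USD (in BRL)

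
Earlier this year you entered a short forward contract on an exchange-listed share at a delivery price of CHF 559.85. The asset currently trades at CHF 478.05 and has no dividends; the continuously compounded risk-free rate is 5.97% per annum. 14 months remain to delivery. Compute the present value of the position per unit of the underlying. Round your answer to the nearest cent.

CHF 44.13

Current fair forward for the remaining 14 months: F = S·e^(r·T), r = 0.0597
F = 478.05 · e^(0.0597 × 14/12) = 478.05 × 1.072133 = 512.5332
Value of long forward = (F − K)·e^(−rT) = (512.5332 − 559.85) · e^(−0.0597·14/12)
= -47.3168 × 0.932720 = -44.13
Short position value = −(long value) = CHF 44.13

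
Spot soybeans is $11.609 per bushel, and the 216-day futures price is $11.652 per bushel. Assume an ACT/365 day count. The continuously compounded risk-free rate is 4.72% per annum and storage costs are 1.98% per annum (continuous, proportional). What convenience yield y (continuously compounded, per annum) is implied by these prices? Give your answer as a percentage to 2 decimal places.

6.08%

F = S·e^((r+u−y)T) ⇒ (r+u−y) = ln(F/S)/T
ln(11.652/11.609) = 0.003697; /T ⇒ 0.006247
y = r + u − ln(F/S)/T = 0.0472 + 0.0198 − 0.006247 = 0.060753
y = 6.08%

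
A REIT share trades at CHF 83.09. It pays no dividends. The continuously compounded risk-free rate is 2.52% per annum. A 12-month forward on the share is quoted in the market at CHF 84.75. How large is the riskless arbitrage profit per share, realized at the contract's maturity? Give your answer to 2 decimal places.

CHF 0.46 per share

Fair forward: F* = S·e^(carry·T), with carry = r = 0.0252
F* = 83.09 · e^(0.0252 × 12/12) = 83.09 · e^0.025200 = 83.09 × 1.025520 = CHF 85.2105
Market CHF 84.75 < fair CHF 85.2105: forward underpriced → reverse cash-and-carry (short spot, go long the forward).
At maturity, profit = |F_mkt − F*| = |84.75 − 85.2105| = CHF 0.46 per share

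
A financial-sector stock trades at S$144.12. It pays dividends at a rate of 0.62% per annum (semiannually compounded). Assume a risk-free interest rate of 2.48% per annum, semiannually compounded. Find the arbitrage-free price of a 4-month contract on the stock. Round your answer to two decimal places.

S$145.01

F = S · (1+r/2)^(2T) / (1+q/2)^(2T)
= 144.12 × 1.008250 / 1.002066 = 144.12 × 1.006171
F = S$145.01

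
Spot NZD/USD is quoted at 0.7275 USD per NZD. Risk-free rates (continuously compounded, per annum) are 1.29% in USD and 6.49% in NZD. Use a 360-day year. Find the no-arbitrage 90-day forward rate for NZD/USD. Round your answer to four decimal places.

F = S·e^((r_USD − r_NZD)T) = 0.7275 · e^((0.0129 − 0.0649) × 90/360)
= 0.7275 · e^-0.013000 = 0.7275 × 0.987084
F = 0.7181 USD per NZD

0.7181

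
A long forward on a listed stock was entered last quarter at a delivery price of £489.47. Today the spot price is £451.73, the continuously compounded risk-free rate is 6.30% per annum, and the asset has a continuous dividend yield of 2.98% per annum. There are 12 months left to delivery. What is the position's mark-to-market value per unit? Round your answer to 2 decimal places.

-£21.12

Current fair forward for the remaining 12 months: F = S·e^((r − q)·T), (r − q) = 0.0630 − 0.0298 = 0.0332
F = 451.73 · e^(0.0332 × 12/12) = 451.73 × 1.033757 = 466.9790
Value of long forward = (F − K)·e^(−rT) = (466.9790 − 489.47) · e^(−0.0630·12/12)
= -22.4910 × 0.938943 = -21.12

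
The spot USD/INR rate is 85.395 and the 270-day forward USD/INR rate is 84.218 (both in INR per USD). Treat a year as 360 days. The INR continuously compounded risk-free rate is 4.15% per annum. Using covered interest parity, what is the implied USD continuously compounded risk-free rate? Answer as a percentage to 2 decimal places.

6.00%

F = S·e^((r_INR − r_USD)T) ⇒ r_USD = r_INR − ln(F/S)/T
ln(84.218/85.395) = -0.013879; /(270/360) = -0.018505
r_USD = 0.0415 + 0.018505 = 0.060005
r_USD = 6.00%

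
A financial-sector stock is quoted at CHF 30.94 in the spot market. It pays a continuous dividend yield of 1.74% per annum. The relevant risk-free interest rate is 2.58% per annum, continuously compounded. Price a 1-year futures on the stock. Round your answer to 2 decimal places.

CHF 31.20

F = S·e^((r − q)T) = 30.94 · e^((0.0258 − 0.0174) × 1)
= 30.94 · e^0.008400 = 30.94 × 1.008435
F = CHF 31.20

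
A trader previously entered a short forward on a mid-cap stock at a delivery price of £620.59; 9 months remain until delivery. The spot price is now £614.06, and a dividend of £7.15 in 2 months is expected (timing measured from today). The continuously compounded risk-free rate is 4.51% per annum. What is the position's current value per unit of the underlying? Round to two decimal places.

PV(remaining dividends) I = 7.15·e^(−0.0451·2/12) = 7.0965
Current forward F = (S − I)·e^(rT) = (614.06 − 7.0965)·e^(0.0451·9/12) = 606.9635 × 1.034404 = 627.8455
Value (long) = (F − K)·e^(−rT) = (627.8455 − 620.59) × 0.966741 = 7.0142
Short position value = −(long value) = -£7.01

-£7.01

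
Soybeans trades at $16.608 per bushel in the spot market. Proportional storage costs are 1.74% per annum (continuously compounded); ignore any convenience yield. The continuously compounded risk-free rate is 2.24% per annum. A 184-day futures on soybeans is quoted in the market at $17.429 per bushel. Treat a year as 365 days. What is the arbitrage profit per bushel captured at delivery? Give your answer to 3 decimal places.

$0.484 per bushel

Fair futures: F* = S·e^(carry·T), with carry = (r + u) = 0.0224 + 0.0174 = 0.0398
F* = 16.608 · e^(0.0398 × 184/365) = 16.608 · e^0.020064 = 16.608 × 1.020267 = $16.9446
Market $17.429 > fair $16.9446: forward overpriced → cash-and-carry (buy spot, short the forward).
At maturity, profit = |F_mkt − F*| = |17.429 − 16.9446| = $0.484 per bushel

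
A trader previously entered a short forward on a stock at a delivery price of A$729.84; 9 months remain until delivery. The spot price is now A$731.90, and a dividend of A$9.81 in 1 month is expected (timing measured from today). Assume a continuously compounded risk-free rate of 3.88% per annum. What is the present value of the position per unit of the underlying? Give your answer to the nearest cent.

-A$13.21

PV(remaining dividends) I = 9.81·e^(−0.0388·1/12) = 9.7783
Current forward F = (S − I)·e^(rT) = (731.90 − 9.7783)·e^(0.0388·9/12) = 722.1217 × 1.029528 = 743.4445
Value (long) = (F − K)·e^(−rT) = (743.4445 − 729.84) × 0.971319 = 13.2143
Short position value = −(long value) = -A$13.21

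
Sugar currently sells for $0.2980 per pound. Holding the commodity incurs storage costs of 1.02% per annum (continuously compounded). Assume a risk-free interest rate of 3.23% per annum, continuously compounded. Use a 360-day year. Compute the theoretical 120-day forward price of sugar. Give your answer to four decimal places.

$0.3023 per pound

Net carry = r + u − y = 0.0323 + 0.0102 − 0.0000 = 0.0425
F = S·e^((r+u−y)T) = 0.2980 · e^(0.0425 × 120/360) = 0.2980 · e^0.014167
= 0.2980 × 1.014268 = $0.3023 per pound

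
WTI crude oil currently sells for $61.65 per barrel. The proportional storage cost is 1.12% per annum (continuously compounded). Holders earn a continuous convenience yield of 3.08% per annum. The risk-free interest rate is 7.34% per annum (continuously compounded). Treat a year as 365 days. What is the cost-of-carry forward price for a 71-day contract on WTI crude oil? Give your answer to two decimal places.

$62.30 per barrel

Net carry = r + u − y = 0.0734 + 0.0112 − 0.0308 = 0.0538
F = S·e^((r+u−y)T) = 61.65 · e^(0.0538 × 71/365) = 61.65 · e^0.010465
= 61.65 × 1.010520 = $62.30 per barrel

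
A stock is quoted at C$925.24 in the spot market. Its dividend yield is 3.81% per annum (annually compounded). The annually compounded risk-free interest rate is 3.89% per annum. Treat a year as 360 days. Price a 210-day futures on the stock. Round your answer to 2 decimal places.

C$925.66

F = S · (1+r)^T / (1+q)^T
= 925.24 × 1.022511 / 1.022052 = 925.24 × 1.000449
F = C$925.66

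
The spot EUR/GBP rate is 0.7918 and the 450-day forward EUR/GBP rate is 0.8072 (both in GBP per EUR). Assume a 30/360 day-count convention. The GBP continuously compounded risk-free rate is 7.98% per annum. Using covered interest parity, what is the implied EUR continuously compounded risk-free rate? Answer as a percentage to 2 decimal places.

6.44%

F = S·e^((r_GBP − r_EUR)T) ⇒ r_EUR = r_GBP − ln(F/S)/T
ln(0.8072/0.7918) = 0.019263; /(450/360) = 0.015410
r_EUR = 0.0798 − 0.015410 = 0.064390
r_EUR = 6.44%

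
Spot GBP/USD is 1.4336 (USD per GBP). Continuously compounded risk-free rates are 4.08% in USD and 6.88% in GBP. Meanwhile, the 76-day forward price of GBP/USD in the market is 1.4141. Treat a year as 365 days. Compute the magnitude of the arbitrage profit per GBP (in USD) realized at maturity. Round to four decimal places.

0.0112 per GBP (in USD)

Fair forward: F* = S·e^(carry·T), with carry = (r_USD − r_GBP) = 0.0408 − 0.0688 = -0.0280
F* = 1.4336 · e^(-0.0280 × 76/365) = 1.4336 · e^-0.005830 = 1.4336 × 0.994187 = 1.4253
Market 1.4141 < fair 1.4253: forward underpriced → reverse cash-and-carry (short spot, go long the forward).
At maturity, profit = |F_mkt − F*| = |1.4141 − 1.4253| = 0.0112 per GBP (in USD)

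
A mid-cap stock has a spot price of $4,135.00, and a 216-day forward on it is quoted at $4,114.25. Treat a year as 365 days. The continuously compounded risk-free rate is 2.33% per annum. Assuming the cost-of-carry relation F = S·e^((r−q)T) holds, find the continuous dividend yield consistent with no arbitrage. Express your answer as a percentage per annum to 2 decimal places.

3.18%

From F = S·e^((r−q)T): (r − q) = ln(F/S)/T
ln(4114.25/4135.00) = ln(0.994982) = -0.005031
(r − q) = -0.005031 / (216/365) = -0.008501
q = r − ln(F/S)/T = 0.0233 + 0.008501 = 0.031801
q = 3.18%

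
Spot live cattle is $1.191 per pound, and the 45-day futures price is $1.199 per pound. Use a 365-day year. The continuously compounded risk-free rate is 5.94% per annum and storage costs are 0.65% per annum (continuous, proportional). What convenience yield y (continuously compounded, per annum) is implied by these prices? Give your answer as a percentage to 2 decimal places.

F = S·e^((r+u−y)T) ⇒ (r+u−y) = ln(F/S)/T
ln(1.199/1.191) = 0.006695; /T ⇒ 0.054304
y = r + u − ln(F/S)/T = 0.0594 + 0.0065 − 0.054304 = 0.011596
y = 1.16%

1.16%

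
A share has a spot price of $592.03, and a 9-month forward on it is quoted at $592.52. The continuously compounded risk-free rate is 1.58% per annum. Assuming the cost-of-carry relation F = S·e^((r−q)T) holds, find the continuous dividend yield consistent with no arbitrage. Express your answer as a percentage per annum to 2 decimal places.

From F = S·e^((r−q)T): (r − q) = ln(F/S)/T
ln(592.52/592.03) = ln(1.000828) = 0.000828
(r − q) = 0.000828 / (9/12) = 0.001104
q = r − ln(F/S)/T = 0.0158 − 0.001104 = 0.014696
q = 1.47%

1.47%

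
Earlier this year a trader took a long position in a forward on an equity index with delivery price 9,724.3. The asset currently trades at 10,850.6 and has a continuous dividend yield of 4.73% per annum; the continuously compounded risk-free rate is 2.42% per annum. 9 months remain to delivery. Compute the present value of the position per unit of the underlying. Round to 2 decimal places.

Current fair forward for the remaining 9 months: F = S·e^((r − q)·T), (r − q) = 0.0242 − 0.0473 = -0.0231
F = 10850.6 · e^(-0.0231 × 9/12) = 10850.6 × 0.98282421 = 10664.2324
Value of long forward = (F − K)·e^(−rT) = (10664.2324 − 9724.3) · e^(−0.0242·9/12)
= 939.9324 × 0.98201372 = 923.03

923.03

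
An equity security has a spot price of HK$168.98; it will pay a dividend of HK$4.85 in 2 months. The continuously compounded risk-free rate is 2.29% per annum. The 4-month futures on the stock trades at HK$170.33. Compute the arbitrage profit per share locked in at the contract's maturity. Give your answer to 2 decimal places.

PV(dividends) I = 4.85·e^(−0.0229·2/12) = 4.8315
Fair futures F* = (S − I)·e^(rT) = (168.98 − 4.8315)·e^0.007633 = 164.1485 × 1.007662 = 165.4062
Market HK$170.33 > fair 165.4062: forward overpriced → cash-and-carry (borrow at r, buy the stock and collect the dividends, short the forward).
Profit at T = |F_mkt − F*| = |170.33 − 165.4062| = HK$4.92 per share

HK$4.92 per share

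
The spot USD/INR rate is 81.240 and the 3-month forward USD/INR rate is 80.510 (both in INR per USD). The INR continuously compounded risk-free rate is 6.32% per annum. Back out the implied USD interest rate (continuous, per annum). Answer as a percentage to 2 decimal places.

9.93%

F = S·e^((r_INR − r_USD)T) ⇒ r_USD = r_INR − ln(F/S)/T
ln(80.510/81.240) = -0.009026; /(3/12) = -0.036104
r_USD = 0.0632 + 0.036104 = 0.099304
r_USD = 9.93%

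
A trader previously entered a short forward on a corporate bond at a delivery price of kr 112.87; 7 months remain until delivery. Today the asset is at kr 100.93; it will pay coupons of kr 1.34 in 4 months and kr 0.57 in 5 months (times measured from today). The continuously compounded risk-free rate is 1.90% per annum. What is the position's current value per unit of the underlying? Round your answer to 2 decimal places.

kr 12.59

PV(remaining coupons) I = 1.34·e^(−0.0190·4/12) + 0.57·e^(−0.0190·5/12) = 1.8970
Current forward F = (S − I)·e^(rT) = (100.93 − 1.8970)·e^(0.0190·7/12) = 99.0330 × 1.011145 = 100.1367
Value (long) = (F − K)·e^(−rT) = (100.1367 − 112.87) × 0.988978 = -12.5930
Short position value = −(long value) = kr 12.59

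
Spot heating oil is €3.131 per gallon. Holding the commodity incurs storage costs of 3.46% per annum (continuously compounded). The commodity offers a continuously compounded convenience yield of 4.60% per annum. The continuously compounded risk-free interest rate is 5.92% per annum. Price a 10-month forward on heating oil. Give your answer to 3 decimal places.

€3.258 per gallon

Net carry = r + u − y = 0.0592 + 0.0346 − 0.0460 = 0.0478
F = S·e^((r+u−y)T) = 3.131 · e^(0.0478 × 10/12) = 3.131 · e^0.039833
= 3.131 × 1.040637 = €3.258 per gallon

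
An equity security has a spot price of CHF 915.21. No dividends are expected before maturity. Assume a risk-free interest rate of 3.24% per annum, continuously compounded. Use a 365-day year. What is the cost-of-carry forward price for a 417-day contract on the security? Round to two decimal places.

CHF 949.72

F = S·e^(rT) = 915.21 · e^(0.0324 × 417/365)
= 915.21 · e^0.037016 = 915.21 × 1.037710
F = CHF 949.72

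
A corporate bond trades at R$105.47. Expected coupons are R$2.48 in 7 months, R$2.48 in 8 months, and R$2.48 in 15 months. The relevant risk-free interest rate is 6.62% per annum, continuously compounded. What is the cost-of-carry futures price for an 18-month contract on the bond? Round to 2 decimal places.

PV(coupons) I = 2.48·e^(−0.0662·7/12) + 2.48·e^(−0.0662·8/12) + 2.48·e^(−0.0662·15/12)
I = 2.3861 + 2.3729 + 2.2830 = 7.0420
F = (S − I)·e^(rT) = (105.47 − 7.0420) · e^(0.0662·18/12)
= 98.4280 · e^0.099300 = 98.4280 × 1.104398 = R$108.70

R$108.70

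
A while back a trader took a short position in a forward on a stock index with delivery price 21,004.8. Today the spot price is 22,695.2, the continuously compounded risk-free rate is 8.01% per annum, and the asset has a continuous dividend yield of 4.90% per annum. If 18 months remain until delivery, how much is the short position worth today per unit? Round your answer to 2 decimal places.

-2460.14

Current fair forward for the remaining 18 months: F = S·e^((r − q)·T), (r − q) = 0.0801 − 0.0490 = 0.0311
F = 22695.2 · e^(0.0311 × 18/12) = 22695.2 × 1.04775523 = 23779.0145
Value of long forward = (F − K)·e^(−rT) = (23779.0145 − 21004.8) · e^(−0.0801·18/12)
= 2774.2145 × 0.88678741 = 2460.14
Short position value = −(long value) = -2460.14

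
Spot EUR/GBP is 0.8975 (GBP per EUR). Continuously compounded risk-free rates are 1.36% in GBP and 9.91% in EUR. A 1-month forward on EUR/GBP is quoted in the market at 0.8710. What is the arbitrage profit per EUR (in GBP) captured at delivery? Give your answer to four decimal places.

Fair forward: F* = S·e^(carry·T), with carry = (r_GBP − r_EUR) = 0.0136 − 0.0991 = -0.0855
F* = 0.8975 · e^(-0.0855 × 1/12) = 0.8975 · e^-0.007125 = 0.8975 × 0.992900 = 0.8911
Market 0.8710 < fair 0.8911: forward underpriced → reverse cash-and-carry (short spot, go long the forward).
At maturity, profit = |F_mkt − F*| = |0.8710 − 0.8911| = 0.0201 per EUR (in GBP)

0.0201 per EUR (in GBP)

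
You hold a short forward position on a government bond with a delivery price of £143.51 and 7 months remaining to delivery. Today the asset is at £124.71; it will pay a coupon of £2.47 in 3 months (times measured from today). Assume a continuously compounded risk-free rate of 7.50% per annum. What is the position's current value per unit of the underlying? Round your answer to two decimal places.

PV(remaining coupons) I = 2.47·e^(−0.0750·3/12) = 2.4241
Current forward F = (S − I)·e^(rT) = (124.71 − 2.4241)·e^(0.0750·7/12) = 122.2859 × 1.044721 = 127.7546
Value (long) = (F − K)·e^(−rT) = (127.7546 − 143.51) × 0.957193 = -15.0810
Short position value = −(long value) = £15.08

£15.08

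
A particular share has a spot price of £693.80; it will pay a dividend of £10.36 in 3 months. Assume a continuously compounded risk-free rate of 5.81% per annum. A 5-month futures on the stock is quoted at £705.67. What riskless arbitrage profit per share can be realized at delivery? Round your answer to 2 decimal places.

£5.33 per share

PV(dividends) I = 10.36·e^(−0.0581·3/12) = 10.2106
Fair futures F* = (S − I)·e^(rT) = (693.80 − 10.2106)·e^0.024208 = 683.5894 × 1.024503 = 700.3394
Market £705.67 > fair 700.3394: forward overpriced → cash-and-carry (borrow at r, buy the stock and collect the dividends, short the forward).
Profit at T = |F_mkt − F*| = |705.67 − 700.3394| = £5.33 per share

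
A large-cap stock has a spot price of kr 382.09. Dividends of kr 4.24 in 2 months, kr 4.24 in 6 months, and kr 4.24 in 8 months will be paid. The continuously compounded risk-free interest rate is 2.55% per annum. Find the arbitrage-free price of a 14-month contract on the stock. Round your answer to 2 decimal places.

PV(dividends) I = 4.24·e^(−0.0255·2/12) + 4.24·e^(−0.0255·6/12) + 4.24·e^(−0.0255·8/12)
I = 4.2220 + 4.1863 + 4.1685 = 12.5768
F = (S − I)·e^(rT) = (382.09 − 12.5768) · e^(0.0255·14/12)
= 369.5132 · e^0.029750 = 369.5132 × 1.030197 = kr 380.67

kr 380.67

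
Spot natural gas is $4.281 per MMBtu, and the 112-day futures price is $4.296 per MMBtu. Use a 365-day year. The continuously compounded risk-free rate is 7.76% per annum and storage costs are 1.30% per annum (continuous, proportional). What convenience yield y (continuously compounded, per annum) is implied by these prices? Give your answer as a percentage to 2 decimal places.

F = S·e^((r+u−y)T) ⇒ (r+u−y) = ln(F/S)/T
ln(4.296/4.281) = 0.003498; /T ⇒ 0.011400
y = r + u − ln(F/S)/T = 0.0776 + 0.0130 − 0.011400 = 0.079200
y = 7.92%

7.92%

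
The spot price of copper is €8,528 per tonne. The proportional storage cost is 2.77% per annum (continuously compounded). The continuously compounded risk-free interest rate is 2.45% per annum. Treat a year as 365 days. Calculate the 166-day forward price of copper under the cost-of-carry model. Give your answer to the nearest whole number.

Net carry = r + u − y = 0.0245 + 0.0277 − 0.0000 = 0.0522
F = S·e^((r+u−y)T) = 8528 · e^(0.0522 × 166/365) = 8528 · e^0.023740
= 8528 × 1.024024 = €8,733 per tonne

€8,733 per tonne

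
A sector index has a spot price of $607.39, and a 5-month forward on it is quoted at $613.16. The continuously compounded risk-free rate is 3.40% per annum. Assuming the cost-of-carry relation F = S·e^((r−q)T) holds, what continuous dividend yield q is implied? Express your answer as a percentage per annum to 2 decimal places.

From F = S·e^((r−q)T): (r − q) = ln(F/S)/T
ln(613.16/607.39) = ln(1.009500) = 0.009455
(r − q) = 0.009455 / (5/12) = 0.022692
q = r − ln(F/S)/T = 0.0340 − 0.022692 = 0.011308
q = 1.13%

1.13%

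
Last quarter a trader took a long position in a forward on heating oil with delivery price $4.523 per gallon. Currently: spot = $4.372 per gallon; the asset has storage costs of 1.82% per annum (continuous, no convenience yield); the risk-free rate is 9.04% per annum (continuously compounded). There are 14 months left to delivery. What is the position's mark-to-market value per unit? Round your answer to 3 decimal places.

$0.396 per gallon

Current fair forward for the remaining 14 months: F = S·e^((r + u)·T), (r + u) = 0.0904 + 0.0182 = 0.1086
F = 4.372 · e^(0.1086 × 14/12) = 4.372 × 1.135076 = 4.9626
Value of long forward = (F − K)·e^(−rT) = (4.9626 − 4.523) · e^(−0.0904·14/12)
= 0.4396 × 0.899904 = 0.396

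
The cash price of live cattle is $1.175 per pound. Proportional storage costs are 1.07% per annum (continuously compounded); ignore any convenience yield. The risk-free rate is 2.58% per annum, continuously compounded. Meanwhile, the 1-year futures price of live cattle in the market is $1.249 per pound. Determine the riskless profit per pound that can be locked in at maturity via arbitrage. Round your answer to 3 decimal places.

Fair futures: F* = S·e^(carry·T), with carry = (r + u) = 0.0258 + 0.0107 = 0.0365
F* = 1.175 · e^(0.0365 × 1) = 1.175 · e^0.036500 = 1.175 × 1.037174 = $1.2187
Market $1.249 > fair $1.2187: forward overpriced → cash-and-carry (buy spot, short the forward).
At maturity, profit = |F_mkt − F*| = |1.249 − 1.2187| = $0.030 per pound

$0.030 per pound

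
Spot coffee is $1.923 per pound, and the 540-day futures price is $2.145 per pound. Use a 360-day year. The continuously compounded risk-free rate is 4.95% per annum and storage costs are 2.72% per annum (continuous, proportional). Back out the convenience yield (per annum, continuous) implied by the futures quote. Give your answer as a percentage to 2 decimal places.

0.39%

F = S·e^((r+u−y)T) ⇒ (r+u−y) = ln(F/S)/T
ln(2.145/1.923) = 0.109253; /T ⇒ 0.072835
y = r + u − ln(F/S)/T = 0.0495 + 0.0272 − 0.072835 = 0.003865
y = 0.39%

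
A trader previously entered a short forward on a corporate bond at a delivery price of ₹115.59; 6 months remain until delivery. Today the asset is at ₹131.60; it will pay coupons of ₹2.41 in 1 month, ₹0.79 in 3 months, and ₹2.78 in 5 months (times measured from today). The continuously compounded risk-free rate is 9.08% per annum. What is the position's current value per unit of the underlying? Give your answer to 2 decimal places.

PV(remaining coupons) I = 2.41·e^(−0.0908·1/12) + 0.79·e^(−0.0908·3/12) + 2.78·e^(−0.0908·5/12) = 5.8409
Current forward F = (S − I)·e^(rT) = (131.60 − 5.8409)·e^(0.0908·6/12) = 125.7591 × 1.046446 = 131.6001
Value (long) = (F − K)·e^(−rT) = (131.6001 − 115.59) × 0.955615 = 15.2995
Short position value = −(long value) = -₹15.30

-₹15.30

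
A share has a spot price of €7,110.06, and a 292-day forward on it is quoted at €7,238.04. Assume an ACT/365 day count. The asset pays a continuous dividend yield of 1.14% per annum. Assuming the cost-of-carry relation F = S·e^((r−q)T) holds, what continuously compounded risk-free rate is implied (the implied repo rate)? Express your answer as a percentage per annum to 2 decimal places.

From F = S·e^((r−q)T): (r − q) = ln(F/S)/T
ln(7238.04/7110.06) = ln(1.018000) = 0.017840
(r − q) = 0.017840 / (292/365) = 0.022300
r = ln(F/S)/T + q = 0.022300 + 0.0114 = 0.033700
r = 3.37%

3.37%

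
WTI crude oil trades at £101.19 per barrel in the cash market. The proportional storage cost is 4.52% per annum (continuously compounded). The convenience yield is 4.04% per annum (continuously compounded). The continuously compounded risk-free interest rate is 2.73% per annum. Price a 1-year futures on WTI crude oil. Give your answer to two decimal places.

Net carry = r + u − y = 0.0273 + 0.0452 − 0.0404 = 0.0321
F = S·e^((r+u−y)T) = 101.19 · e^(0.0321 × 1) = 101.19 · e^0.032100
= 101.19 × 1.032621 = £104.49 per barrel

£104.49 per barrel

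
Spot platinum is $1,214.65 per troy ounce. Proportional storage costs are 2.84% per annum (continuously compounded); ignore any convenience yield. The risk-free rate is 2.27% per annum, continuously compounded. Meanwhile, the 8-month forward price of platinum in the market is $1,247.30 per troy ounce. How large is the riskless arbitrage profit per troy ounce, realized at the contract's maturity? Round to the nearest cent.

$9.44 per troy ounce

Fair forward: F* = S·e^(carry·T), with carry = (r + u) = 0.0227 + 0.0284 = 0.0511
F* = 1214.65 · e^(0.0511 × 8/12) = 1214.65 · e^0.03406667 = 1214.65 × 1.03465358 = $1256.7420
Market $1247.30 < fair $1256.7420: forward underpriced → reverse cash-and-carry (short spot, go long the forward).
At maturity, profit = |F_mkt − F*| = |1247.30 − 1256.7420| = $9.44 per troy ounce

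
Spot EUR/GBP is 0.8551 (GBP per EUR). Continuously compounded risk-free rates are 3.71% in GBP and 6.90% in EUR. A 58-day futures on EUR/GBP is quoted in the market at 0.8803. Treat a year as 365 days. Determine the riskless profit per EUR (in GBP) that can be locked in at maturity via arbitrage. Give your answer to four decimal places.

0.0295 per EUR (in GBP)

Fair futures: F* = S·e^(carry·T), with carry = (r_GBP − r_EUR) = 0.0371 − 0.0690 = -0.0319
F* = 0.8551 · e^(-0.0319 × 58/365) = 0.8551 · e^-0.005069 = 0.8551 × 0.994944 = 0.8508
Market 0.8803 > fair 0.8508: forward overpriced → cash-and-carry (buy spot, short the forward).
At maturity, profit = |F_mkt − F*| = |0.8803 − 0.8508| = 0.0295 per EUR (in GBP)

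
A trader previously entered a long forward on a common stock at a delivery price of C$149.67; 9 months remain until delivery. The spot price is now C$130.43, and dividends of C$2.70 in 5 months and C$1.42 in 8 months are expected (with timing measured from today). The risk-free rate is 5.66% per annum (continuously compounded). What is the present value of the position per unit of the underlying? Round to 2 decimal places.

PV(remaining dividends) I = 2.70·e^(−0.0566·5/12) + 1.42·e^(−0.0566·8/12) = 4.0045
Current forward F = (S − I)·e^(rT) = (130.43 − 4.0045)·e^(0.0566·9/12) = 126.4255 × 1.043364 = 131.9078
Value (long) = (F − K)·e^(−rT) = (131.9078 − 149.67) × 0.958438 = -17.0240
Value = -C$17.02

-C$17.02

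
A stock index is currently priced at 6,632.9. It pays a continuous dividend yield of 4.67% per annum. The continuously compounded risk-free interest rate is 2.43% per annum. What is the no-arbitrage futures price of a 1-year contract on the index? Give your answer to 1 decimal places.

6,486.0

F = S·e^((r − q)T) = 6632.9 · e^((0.0243 − 0.0467) × 1)
= 6632.9 · e^-0.022400 = 6632.9 × 0.977849
F = 6,486.0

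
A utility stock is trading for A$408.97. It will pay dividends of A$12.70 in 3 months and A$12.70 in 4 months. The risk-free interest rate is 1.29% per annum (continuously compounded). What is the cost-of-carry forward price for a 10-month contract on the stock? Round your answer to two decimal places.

PV(dividends) I = 12.70·e^(−0.0129·3/12) + 12.70·e^(−0.0129·4/12)
I = 12.6591 + 12.6455 = 25.3046
F = (S − I)·e^(rT) = (408.97 − 25.3046) · e^(0.0129·10/12)
= 383.6654 · e^0.010750 = 383.6654 × 1.010808 = A$387.81

A$387.81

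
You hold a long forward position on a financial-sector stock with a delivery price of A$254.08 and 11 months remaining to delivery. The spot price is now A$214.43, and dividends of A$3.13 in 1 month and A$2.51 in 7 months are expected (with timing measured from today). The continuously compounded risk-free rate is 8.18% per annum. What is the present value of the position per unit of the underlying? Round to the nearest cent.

PV(remaining dividends) I = 3.13·e^(−0.0818·1/12) + 2.51·e^(−0.0818·7/12) = 5.5018
Current forward F = (S − I)·e^(rT) = (214.43 − 5.5018)·e^(0.0818·11/12) = 208.9282 × 1.077866 = 225.1966
Value (long) = (F − K)·e^(−rT) = (225.1966 − 254.08) × 0.927759 = -26.7968
Value = -A$26.80

-A$26.80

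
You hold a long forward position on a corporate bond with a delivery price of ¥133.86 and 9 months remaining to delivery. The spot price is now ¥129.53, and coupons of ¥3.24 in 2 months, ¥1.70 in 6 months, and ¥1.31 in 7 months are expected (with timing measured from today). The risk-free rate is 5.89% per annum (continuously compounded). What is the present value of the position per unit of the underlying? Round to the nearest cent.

PV(remaining coupons) I = 3.24·e^(−0.0589·2/12) + 1.70·e^(−0.0589·6/12) + 1.31·e^(−0.0589·7/12) = 6.1248
Current forward F = (S − I)·e^(rT) = (129.53 − 6.1248)·e^(0.0589·9/12) = 123.4052 × 1.045165 = 128.9788
Value (long) = (F − K)·e^(−rT) = (128.9788 − 133.86) × 0.956787 = -4.6703
Value = -¥4.67

-¥4.67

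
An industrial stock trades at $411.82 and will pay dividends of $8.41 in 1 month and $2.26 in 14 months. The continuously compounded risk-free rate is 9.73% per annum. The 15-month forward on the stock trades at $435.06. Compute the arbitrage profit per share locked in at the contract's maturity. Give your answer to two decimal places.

PV(dividends) I = 8.41·e^(−0.0973·1/12) + 2.26·e^(−0.0973·14/12) = 10.3596
Fair forward F* = (S − I)·e^(rT) = (411.82 − 10.3596)·e^0.121625 = 401.4604 × 1.129331 = 453.3817
Market $435.06 < fair 453.3817: forward underpriced → reverse cash-and-carry (short the stock, invest proceeds at r, pay the dividends, go long the forward).
Profit at T = |F_mkt − F*| = |435.06 − 453.3817| = $18.32 per share

$18.32 per share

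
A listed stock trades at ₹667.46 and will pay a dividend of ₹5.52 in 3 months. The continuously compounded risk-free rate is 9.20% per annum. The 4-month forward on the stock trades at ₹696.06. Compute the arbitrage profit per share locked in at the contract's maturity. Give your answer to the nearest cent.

PV(dividends) I = 5.52·e^(−0.0920·3/12) = 5.3945
Fair forward F* = (S − I)·e^(rT) = (667.46 − 5.3945)·e^0.030667 = 662.0655 × 1.031142 = 682.6835
Market ₹696.06 > fair 682.6835: forward overpriced → cash-and-carry (borrow at r, buy the stock and collect the dividends, short the forward).
Profit at T = |F_mkt − F*| = |696.06 − 682.6835| = ₹13.38 per share

₹13.38 per share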